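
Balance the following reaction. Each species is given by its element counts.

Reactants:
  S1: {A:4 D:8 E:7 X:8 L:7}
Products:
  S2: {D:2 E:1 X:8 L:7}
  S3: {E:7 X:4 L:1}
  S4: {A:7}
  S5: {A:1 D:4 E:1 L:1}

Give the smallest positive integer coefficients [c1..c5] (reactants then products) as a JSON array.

Coefficients: [3, 2, 2, 1, 5]

A: 3·4 = 12 | 2·0+2·0+1·7+5·1 = 12
D: 3·8 = 24 | 2·2+2·0+1·0+5·4 = 24
E: 3·7 = 21 | 2·1+2·7+1·0+5·1 = 21
X: 3·8 = 24 | 2·8+2·4+1·0+5·0 = 24
L: 3·7 = 21 | 2·7+2·1+1·0+5·1 = 21
gcd(3,2,2,1,5) = 1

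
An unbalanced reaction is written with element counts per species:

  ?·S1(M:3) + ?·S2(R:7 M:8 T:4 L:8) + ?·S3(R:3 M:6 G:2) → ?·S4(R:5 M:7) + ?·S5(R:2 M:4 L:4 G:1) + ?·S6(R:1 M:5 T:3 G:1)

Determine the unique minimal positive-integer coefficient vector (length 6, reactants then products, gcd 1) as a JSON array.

R: 6·0+3·7+5·3 = 36 | 4·5+6·2+4·1 = 36
M: 6·3+3·8+5·6 = 72 | 4·7+6·4+4·5 = 72
T: 6·0+3·4+5·0 = 12 | 4·0+6·0+4·3 = 12
L: 6·0+3·8+5·0 = 24 | 4·0+6·4+4·0 = 24
G: 6·0+3·0+5·2 = 10 | 4·0+6·1+4·1 = 10
gcd(6,3,5,4,6,4) = 1

Coefficients: [6, 3, 5, 4, 6, 4]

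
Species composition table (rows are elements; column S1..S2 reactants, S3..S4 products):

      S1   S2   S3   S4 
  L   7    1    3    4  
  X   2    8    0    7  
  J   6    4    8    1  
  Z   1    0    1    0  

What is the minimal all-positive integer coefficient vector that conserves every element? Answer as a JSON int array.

L: 5·7+4·1 = 39 | 5·3+6·4 = 39
X: 5·2+4·8 = 42 | 5·0+6·7 = 42
J: 5·6+4·4 = 46 | 5·8+6·1 = 46
Z: 5·1+4·0 = 5 | 5·1+6·0 = 5
gcd(5,4,5,6) = 1

Coefficients: [5, 4, 5, 6]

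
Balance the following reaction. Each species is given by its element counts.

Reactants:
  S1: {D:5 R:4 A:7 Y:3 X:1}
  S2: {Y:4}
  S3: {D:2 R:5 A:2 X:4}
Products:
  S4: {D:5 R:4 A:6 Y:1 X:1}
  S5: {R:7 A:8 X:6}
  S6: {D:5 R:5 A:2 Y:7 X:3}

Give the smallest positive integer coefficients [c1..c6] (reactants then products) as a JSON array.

Coefficients: [6, 2, 5, 5, 2, 3]

D: 6·5+2·0+5·2 = 40 | 5·5+2·0+3·5 = 40
R: 6·4+2·0+5·5 = 49 | 5·4+2·7+3·5 = 49
A: 6·7+2·0+5·2 = 52 | 5·6+2·8+3·2 = 52
Y: 6·3+2·4+5·0 = 26 | 5·1+2·0+3·7 = 26
X: 6·1+2·0+5·4 = 26 | 5·1+2·6+3·3 = 26
gcd(6,2,5,5,2,3) = 1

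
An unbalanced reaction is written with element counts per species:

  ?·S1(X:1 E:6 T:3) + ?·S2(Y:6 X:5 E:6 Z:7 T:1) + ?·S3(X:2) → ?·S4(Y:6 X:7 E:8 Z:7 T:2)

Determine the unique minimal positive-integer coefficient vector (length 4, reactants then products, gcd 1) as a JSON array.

Y: 2·0+6·6+5·0 = 36 | 6·6 = 36
X: 2·1+6·5+5·2 = 42 | 6·7 = 42
E: 2·6+6·6+5·0 = 48 | 6·8 = 48
Z: 2·0+6·7+5·0 = 42 | 6·7 = 42
T: 2·3+6·1+5·0 = 12 | 6·2 = 12
gcd(2,6,5,6) = 1

Coefficients: [2, 6, 5, 6]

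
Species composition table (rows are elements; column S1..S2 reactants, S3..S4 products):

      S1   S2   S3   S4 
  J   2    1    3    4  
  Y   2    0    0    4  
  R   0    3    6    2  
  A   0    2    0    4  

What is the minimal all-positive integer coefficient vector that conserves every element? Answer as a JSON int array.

J: 6·2+6·1 = 18 | 2·3+3·4 = 18
Y: 6·2+6·0 = 12 | 2·0+3·4 = 12
R: 6·0+6·3 = 18 | 2·6+3·2 = 18
A: 6·0+6·2 = 12 | 2·0+3·4 = 12
gcd(6,6,2,3) = 1

Coefficients: [6, 6, 2, 3]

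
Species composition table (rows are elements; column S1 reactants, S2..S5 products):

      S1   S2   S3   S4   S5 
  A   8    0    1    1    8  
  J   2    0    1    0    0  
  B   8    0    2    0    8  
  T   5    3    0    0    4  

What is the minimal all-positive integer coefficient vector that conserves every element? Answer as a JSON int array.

Coefficients: [2, 2, 4, 4, 1]

A: 2·8 = 16 | 2·0+4·1+4·1+1·8 = 16
J: 2·2 = 4 | 2·0+4·1+4·0+1·0 = 4
B: 2·8 = 16 | 2·0+4·2+4·0+1·8 = 16
T: 2·5 = 10 | 2·3+4·0+4·0+1·4 = 10
gcd(2,2,4,4,1) = 1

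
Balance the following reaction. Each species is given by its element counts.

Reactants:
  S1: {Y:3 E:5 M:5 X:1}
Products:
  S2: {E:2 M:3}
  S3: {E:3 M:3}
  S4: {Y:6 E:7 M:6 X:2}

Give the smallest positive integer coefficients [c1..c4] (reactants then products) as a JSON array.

Y: 6·3 = 18 | 3·0+1·0+3·6 = 18
E: 6·5 = 30 | 3·2+1·3+3·7 = 30
M: 6·5 = 30 | 3·3+1·3+3·6 = 30
X: 6·1 = 6 | 3·0+1·0+3·2 = 6
gcd(6,3,1,3) = 1

Coefficients: [6, 3, 1, 3]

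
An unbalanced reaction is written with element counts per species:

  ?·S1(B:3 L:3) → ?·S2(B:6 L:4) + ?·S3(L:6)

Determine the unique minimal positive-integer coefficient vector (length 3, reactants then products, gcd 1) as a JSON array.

Coefficients: [6, 3, 1]

B: 6·3 = 18 | 3·6+1·0 = 18
L: 6·3 = 18 | 3·4+1·6 = 18
gcd(6,3,1) = 1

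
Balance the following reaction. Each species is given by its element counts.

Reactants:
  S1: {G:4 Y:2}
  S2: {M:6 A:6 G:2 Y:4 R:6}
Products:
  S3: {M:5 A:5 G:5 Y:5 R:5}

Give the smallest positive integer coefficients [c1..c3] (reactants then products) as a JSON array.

Coefficients: [5, 5, 6]

M: 5·0+5·6 = 30 | 6·5 = 30
A: 5·0+5·6 = 30 | 6·5 = 30
G: 5·4+5·2 = 30 | 6·5 = 30
Y: 5·2+5·4 = 30 | 6·5 = 30
R: 5·0+5·6 = 30 | 6·5 = 30
gcd(5,5,6) = 1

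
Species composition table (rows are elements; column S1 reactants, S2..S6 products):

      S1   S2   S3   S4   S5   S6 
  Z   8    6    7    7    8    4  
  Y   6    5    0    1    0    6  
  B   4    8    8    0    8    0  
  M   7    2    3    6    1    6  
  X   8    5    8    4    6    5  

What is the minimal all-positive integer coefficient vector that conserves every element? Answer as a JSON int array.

Coefficients: [6, 1, 1, 1, 1, 5]

Z: 6·8 = 48 | 1·6+1·7+1·7+1·8+5·4 = 48
Y: 6·6 = 36 | 1·5+1·0+1·1+1·0+5·6 = 36
B: 6·4 = 24 | 1·8+1·8+1·0+1·8+5·0 = 24
M: 6·7 = 42 | 1·2+1·3+1·6+1·1+5·6 = 42
X: 6·8 = 48 | 1·5+1·8+1·4+1·6+5·5 = 48
gcd(6,1,1,1,1,5) = 1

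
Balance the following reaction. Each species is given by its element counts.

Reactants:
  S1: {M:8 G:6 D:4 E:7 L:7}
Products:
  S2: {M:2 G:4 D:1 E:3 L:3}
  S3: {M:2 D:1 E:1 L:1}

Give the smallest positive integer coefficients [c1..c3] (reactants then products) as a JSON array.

M: 2·8 = 16 | 3·2+5·2 = 16
G: 2·6 = 12 | 3·4+5·0 = 12
D: 2·4 = 8 | 3·1+5·1 = 8
E: 2·7 = 14 | 3·3+5·1 = 14
L: 2·7 = 14 | 3·3+5·1 = 14
gcd(2,3,5) = 1

Coefficients: [2, 3, 5]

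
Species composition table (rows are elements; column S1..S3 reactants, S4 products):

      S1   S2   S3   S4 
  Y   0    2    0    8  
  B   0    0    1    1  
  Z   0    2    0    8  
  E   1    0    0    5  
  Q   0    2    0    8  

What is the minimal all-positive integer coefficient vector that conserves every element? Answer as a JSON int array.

Coefficients: [5, 4, 1, 1]

Y: 5·0+4·2+1·0 = 8 | 1·8 = 8
B: 5·0+4·0+1·1 = 1 | 1·1 = 1
Z: 5·0+4·2+1·0 = 8 | 1·8 = 8
E: 5·1+4·0+1·0 = 5 | 1·5 = 5
Q: 5·0+4·2+1·0 = 8 | 1·8 = 8
gcd(5,4,1,1) = 1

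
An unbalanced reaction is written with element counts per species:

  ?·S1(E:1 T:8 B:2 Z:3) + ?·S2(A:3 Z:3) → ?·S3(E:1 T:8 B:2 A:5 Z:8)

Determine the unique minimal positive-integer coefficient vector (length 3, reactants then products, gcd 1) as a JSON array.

E: 3·1+5·0 = 3 | 3·1 = 3
T: 3·8+5·0 = 24 | 3·8 = 24
B: 3·2+5·0 = 6 | 3·2 = 6
A: 3·0+5·3 = 15 | 3·5 = 15
Z: 3·3+5·3 = 24 | 3·8 = 24
gcd(3,5,3) = 1

Coefficients: [3, 5, 3]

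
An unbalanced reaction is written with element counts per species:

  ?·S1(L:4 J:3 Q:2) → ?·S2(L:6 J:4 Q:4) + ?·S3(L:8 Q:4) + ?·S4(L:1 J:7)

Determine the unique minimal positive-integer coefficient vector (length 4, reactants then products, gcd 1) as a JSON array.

L: 6·4 = 24 | 1·6+2·8+2·1 = 24
J: 6·3 = 18 | 1·4+2·0+2·7 = 18
Q: 6·2 = 12 | 1·4+2·4+2·0 = 12
gcd(6,1,2,2) = 1

Coefficients: [6, 1, 2, 2]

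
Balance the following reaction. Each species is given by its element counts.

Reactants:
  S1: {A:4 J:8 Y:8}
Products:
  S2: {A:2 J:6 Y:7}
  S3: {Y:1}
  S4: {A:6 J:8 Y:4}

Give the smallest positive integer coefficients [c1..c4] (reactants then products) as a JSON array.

Coefficients: [5, 4, 4, 2]

A: 5·4 = 20 | 4·2+4·0+2·6 = 20
J: 5·8 = 40 | 4·6+4·0+2·8 = 40
Y: 5·8 = 40 | 4·7+4·1+2·4 = 40
gcd(5,4,4,2) = 1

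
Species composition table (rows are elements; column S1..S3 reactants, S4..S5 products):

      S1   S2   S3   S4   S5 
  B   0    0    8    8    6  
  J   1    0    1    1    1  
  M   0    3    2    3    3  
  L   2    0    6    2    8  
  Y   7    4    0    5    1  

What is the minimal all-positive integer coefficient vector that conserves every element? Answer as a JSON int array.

Coefficients: [1, 3, 6, 3, 4]

B: 1·0+3·0+6·8 = 48 | 3·8+4·6 = 48
J: 1·1+3·0+6·1 = 7 | 3·1+4·1 = 7
M: 1·0+3·3+6·2 = 21 | 3·3+4·3 = 21
L: 1·2+3·0+6·6 = 38 | 3·2+4·8 = 38
Y: 1·7+3·4+6·0 = 19 | 3·5+4·1 = 19
gcd(1,3,6,3,4) = 1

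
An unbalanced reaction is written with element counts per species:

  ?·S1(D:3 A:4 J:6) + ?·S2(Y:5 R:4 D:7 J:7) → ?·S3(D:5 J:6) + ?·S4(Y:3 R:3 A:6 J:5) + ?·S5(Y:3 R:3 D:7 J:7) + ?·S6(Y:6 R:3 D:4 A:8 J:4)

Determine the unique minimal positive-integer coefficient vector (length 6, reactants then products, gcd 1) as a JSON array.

Coefficients: [5, 3, 5, 2, 1, 1]

Y: 5·0+3·5 = 15 | 5·0+2·3+1·3+1·6 = 15
R: 5·0+3·4 = 12 | 5·0+2·3+1·3+1·3 = 12
D: 5·3+3·7 = 36 | 5·5+2·0+1·7+1·4 = 36
A: 5·4+3·0 = 20 | 5·0+2·6+1·0+1·8 = 20
J: 5·6+3·7 = 51 | 5·6+2·5+1·7+1·4 = 51
gcd(5,3,5,2,1,1) = 1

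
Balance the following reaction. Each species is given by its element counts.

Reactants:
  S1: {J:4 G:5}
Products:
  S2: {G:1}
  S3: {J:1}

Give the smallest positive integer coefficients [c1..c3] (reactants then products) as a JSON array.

Coefficients: [1, 5, 4]

J: 1·4 = 4 | 5·0+4·1 = 4
G: 1·5 = 5 | 5·1+4·0 = 5
gcd(1,5,4) = 1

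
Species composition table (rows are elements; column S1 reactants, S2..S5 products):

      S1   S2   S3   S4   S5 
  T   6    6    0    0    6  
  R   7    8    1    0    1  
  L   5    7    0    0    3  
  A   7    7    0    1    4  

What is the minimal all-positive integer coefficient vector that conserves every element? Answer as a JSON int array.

Coefficients: [2, 1, 5, 3, 1]

T: 2·6 = 12 | 1·6+5·0+3·0+1·6 = 12
R: 2·7 = 14 | 1·8+5·1+3·0+1·1 = 14
L: 2·5 = 10 | 1·7+5·0+3·0+1·3 = 10
A: 2·7 = 14 | 1·7+5·0+3·1+1·4 = 14
gcd(2,1,5,3,1) = 1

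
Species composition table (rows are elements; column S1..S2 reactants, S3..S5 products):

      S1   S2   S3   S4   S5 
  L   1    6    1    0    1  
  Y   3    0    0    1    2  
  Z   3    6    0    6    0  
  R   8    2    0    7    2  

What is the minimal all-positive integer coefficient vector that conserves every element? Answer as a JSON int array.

L: 2·1+1·6 = 8 | 6·1+2·0+2·1 = 8
Y: 2·3+1·0 = 6 | 6·0+2·1+2·2 = 6
Z: 2·3+1·6 = 12 | 6·0+2·6+2·0 = 12
R: 2·8+1·2 = 18 | 6·0+2·7+2·2 = 18
gcd(2,1,6,2,2) = 1

Coefficients: [2, 1, 6, 2, 2]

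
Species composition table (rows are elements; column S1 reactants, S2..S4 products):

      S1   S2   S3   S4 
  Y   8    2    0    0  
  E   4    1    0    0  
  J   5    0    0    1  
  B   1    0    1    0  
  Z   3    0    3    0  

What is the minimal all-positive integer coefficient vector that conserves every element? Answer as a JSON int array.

Coefficients: [1, 4, 1, 5]

Y: 1·8 = 8 | 4·2+1·0+5·0 = 8
E: 1·4 = 4 | 4·1+1·0+5·0 = 4
J: 1·5 = 5 | 4·0+1·0+5·1 = 5
B: 1·1 = 1 | 4·0+1·1+5·0 = 1
Z: 1·3 = 3 | 4·0+1·3+5·0 = 3
gcd(1,4,1,5) = 1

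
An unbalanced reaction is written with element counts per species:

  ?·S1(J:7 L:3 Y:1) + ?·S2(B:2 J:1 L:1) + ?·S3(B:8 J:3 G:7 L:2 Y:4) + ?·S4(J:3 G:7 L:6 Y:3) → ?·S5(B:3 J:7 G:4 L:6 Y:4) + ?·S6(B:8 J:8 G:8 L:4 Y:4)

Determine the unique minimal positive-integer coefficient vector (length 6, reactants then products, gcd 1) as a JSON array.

B: 6·0+2·2+6·8+2·0 = 52 | 4·3+5·8 = 52
J: 6·7+2·1+6·3+2·3 = 68 | 4·7+5·8 = 68
G: 6·0+2·0+6·7+2·7 = 56 | 4·4+5·8 = 56
L: 6·3+2·1+6·2+2·6 = 44 | 4·6+5·4 = 44
Y: 6·1+2·0+6·4+2·3 = 36 | 4·4+5·4 = 36
gcd(6,2,6,2,4,5) = 1

Coefficients: [6, 2, 6, 2, 4, 5]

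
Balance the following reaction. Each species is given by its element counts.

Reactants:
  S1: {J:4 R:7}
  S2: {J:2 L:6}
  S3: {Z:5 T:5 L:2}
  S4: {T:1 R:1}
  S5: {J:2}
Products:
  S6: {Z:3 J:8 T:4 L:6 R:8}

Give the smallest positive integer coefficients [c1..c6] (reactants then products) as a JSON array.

Z: 5·0+4·0+3·5+5·0+6·0 = 15 | 5·3 = 15
J: 5·4+4·2+3·0+5·0+6·2 = 40 | 5·8 = 40
T: 5·0+4·0+3·5+5·1+6·0 = 20 | 5·4 = 20
L: 5·0+4·6+3·2+5·0+6·0 = 30 | 5·6 = 30
R: 5·7+4·0+3·0+5·1+6·0 = 40 | 5·8 = 40
gcd(5,4,3,5,6,5) = 1

Coefficients: [5, 4, 3, 5, 6, 5]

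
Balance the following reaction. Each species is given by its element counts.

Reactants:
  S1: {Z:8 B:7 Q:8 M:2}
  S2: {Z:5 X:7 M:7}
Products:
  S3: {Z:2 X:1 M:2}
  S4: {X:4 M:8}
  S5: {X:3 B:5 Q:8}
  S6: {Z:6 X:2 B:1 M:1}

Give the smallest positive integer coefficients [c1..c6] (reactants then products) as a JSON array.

Coefficients: [1, 2, 3, 1, 1, 2]

Z: 1·8+2·5 = 18 | 3·2+1·0+1·0+2·6 = 18
X: 1·0+2·7 = 14 | 3·1+1·4+1·3+2·2 = 14
B: 1·7+2·0 = 7 | 3·0+1·0+1·5+2·1 = 7
Q: 1·8+2·0 = 8 | 3·0+1·0+1·8+2·0 = 8
M: 1·2+2·7 = 16 | 3·2+1·8+1·0+2·1 = 16
gcd(1,2,3,1,1,2) = 1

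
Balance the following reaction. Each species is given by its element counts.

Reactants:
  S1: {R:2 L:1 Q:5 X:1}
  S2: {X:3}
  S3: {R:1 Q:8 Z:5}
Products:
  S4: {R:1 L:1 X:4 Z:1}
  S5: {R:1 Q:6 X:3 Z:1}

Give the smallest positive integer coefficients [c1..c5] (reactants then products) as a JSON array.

R: 2·2+5·0+1·1 = 5 | 2·1+3·1 = 5
L: 2·1+5·0+1·0 = 2 | 2·1+3·0 = 2
Q: 2·5+5·0+1·8 = 18 | 2·0+3·6 = 18
X: 2·1+5·3+1·0 = 17 | 2·4+3·3 = 17
Z: 2·0+5·0+1·5 = 5 | 2·1+3·1 = 5
gcd(2,5,1,2,3) = 1

Coefficients: [2, 5, 1, 2, 3]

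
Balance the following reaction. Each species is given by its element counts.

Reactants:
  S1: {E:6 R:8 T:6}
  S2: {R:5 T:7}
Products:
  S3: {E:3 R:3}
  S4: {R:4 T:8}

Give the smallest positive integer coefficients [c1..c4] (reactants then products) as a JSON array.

E: 3·6+2·0 = 18 | 6·3+4·0 = 18
R: 3·8+2·5 = 34 | 6·3+4·4 = 34
T: 3·6+2·7 = 32 | 6·0+4·8 = 32
gcd(3,2,6,4) = 1

Coefficients: [3, 2, 6, 4]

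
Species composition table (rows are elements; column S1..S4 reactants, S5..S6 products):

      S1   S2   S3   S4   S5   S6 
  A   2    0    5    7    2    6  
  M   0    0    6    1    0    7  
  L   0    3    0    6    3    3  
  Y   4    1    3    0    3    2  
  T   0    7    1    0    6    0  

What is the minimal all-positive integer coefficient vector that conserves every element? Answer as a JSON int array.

Coefficients: [3, 5, 1, 1, 6, 1]

A: 3·2+5·0+1·5+1·7 = 18 | 6·2+1·6 = 18
M: 3·0+5·0+1·6+1·1 = 7 | 6·0+1·7 = 7
L: 3·0+5·3+1·0+1·6 = 21 | 6·3+1·3 = 21
Y: 3·4+5·1+1·3+1·0 = 20 | 6·3+1·2 = 20
T: 3·0+5·7+1·1+1·0 = 36 | 6·6+1·0 = 36
gcd(3,5,1,1,6,1) = 1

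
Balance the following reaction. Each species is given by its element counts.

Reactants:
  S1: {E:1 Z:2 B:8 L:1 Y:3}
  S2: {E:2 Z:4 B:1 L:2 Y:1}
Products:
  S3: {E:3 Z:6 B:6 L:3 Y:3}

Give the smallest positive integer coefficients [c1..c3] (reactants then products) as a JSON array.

E: 3·1+6·2 = 15 | 5·3 = 15
Z: 3·2+6·4 = 30 | 5·6 = 30
B: 3·8+6·1 = 30 | 5·6 = 30
L: 3·1+6·2 = 15 | 5·3 = 15
Y: 3·3+6·1 = 15 | 5·3 = 15
gcd(3,6,5) = 1

Coefficients: [3, 6, 5]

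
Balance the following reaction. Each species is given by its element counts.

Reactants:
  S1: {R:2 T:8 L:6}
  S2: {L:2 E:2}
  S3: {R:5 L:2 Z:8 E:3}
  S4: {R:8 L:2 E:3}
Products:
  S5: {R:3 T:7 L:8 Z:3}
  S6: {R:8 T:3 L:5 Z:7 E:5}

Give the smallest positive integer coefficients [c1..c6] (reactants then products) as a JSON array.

Coefficients: [4, 3, 6, 2, 2, 6]

R: 4·2+3·0+6·5+2·8 = 54 | 2·3+6·8 = 54
T: 4·8+3·0+6·0+2·0 = 32 | 2·7+6·3 = 32
L: 4·6+3·2+6·2+2·2 = 46 | 2·8+6·5 = 46
Z: 4·0+3·0+6·8+2·0 = 48 | 2·3+6·7 = 48
E: 4·0+3·2+6·3+2·3 = 30 | 2·0+6·5 = 30
gcd(4,3,6,2,2,6) = 1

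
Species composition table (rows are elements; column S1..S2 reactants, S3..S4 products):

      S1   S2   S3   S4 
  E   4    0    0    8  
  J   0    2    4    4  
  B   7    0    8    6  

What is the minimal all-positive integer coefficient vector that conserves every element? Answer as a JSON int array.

Coefficients: [2, 4, 1, 1]

E: 2·4+4·0 = 8 | 1·0+1·8 = 8
J: 2·0+4·2 = 8 | 1·4+1·4 = 8
B: 2·7+4·0 = 14 | 1·8+1·6 = 14
gcd(2,4,1,1) = 1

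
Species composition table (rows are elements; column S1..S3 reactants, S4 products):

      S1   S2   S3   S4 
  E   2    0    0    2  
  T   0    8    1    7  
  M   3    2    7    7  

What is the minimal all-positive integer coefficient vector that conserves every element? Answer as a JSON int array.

Coefficients: [6, 5, 2, 6]

E: 6·2+5·0+2·0 = 12 | 6·2 = 12
T: 6·0+5·8+2·1 = 42 | 6·7 = 42
M: 6·3+5·2+2·7 = 42 | 6·7 = 42
gcd(6,5,2,6) = 1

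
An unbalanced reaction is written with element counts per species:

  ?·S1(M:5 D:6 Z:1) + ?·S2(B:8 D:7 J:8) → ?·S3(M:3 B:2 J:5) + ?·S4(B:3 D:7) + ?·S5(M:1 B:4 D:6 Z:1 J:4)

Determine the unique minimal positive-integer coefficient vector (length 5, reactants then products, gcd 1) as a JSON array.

M: 3·5+4·0 = 15 | 4·3+4·0+3·1 = 15
B: 3·0+4·8 = 32 | 4·2+4·3+3·4 = 32
D: 3·6+4·7 = 46 | 4·0+4·7+3·6 = 46
Z: 3·1+4·0 = 3 | 4·0+4·0+3·1 = 3
J: 3·0+4·8 = 32 | 4·5+4·0+3·4 = 32
gcd(3,4,4,4,3) = 1

Coefficients: [3, 4, 4, 4, 3]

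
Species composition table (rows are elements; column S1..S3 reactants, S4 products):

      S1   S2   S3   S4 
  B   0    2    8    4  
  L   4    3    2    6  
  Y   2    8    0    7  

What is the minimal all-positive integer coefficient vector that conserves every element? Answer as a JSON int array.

B: 5·0+4·2+2·8 = 24 | 6·4 = 24
L: 5·4+4·3+2·2 = 36 | 6·6 = 36
Y: 5·2+4·8+2·0 = 42 | 6·7 = 42
gcd(5,4,2,6) = 1

Coefficients: [5, 4, 2, 6]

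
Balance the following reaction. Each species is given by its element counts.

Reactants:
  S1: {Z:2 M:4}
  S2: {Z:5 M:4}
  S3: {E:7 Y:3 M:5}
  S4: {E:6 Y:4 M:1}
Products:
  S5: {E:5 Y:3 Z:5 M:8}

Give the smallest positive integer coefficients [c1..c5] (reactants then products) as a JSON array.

E: 5·0+3·0+1·7+3·6 = 25 | 5·5 = 25
Y: 5·0+3·0+1·3+3·4 = 15 | 5·3 = 15
Z: 5·2+3·5+1·0+3·0 = 25 | 5·5 = 25
M: 5·4+3·4+1·5+3·1 = 40 | 5·8 = 40
gcd(5,3,1,3,5) = 1

Coefficients: [5, 3, 1, 3, 5]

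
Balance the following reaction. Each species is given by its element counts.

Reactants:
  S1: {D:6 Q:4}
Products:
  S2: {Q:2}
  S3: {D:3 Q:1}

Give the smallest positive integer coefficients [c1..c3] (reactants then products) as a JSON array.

D: 1·6 = 6 | 1·0+2·3 = 6
Q: 1·4 = 4 | 1·2+2·1 = 4
gcd(1,1,2) = 1

Coefficients: [1, 1, 2]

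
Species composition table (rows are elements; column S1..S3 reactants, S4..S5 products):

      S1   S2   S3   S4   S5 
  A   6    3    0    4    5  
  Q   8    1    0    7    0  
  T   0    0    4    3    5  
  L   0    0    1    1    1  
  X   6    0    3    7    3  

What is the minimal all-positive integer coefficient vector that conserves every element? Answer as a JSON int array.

Coefficients: [2, 5, 6, 3, 3]

A: 2·6+5·3+6·0 = 27 | 3·4+3·5 = 27
Q: 2·8+5·1+6·0 = 21 | 3·7+3·0 = 21
T: 2·0+5·0+6·4 = 24 | 3·3+3·5 = 24
L: 2·0+5·0+6·1 = 6 | 3·1+3·1 = 6
X: 2·6+5·0+6·3 = 30 | 3·7+3·3 = 30
gcd(2,5,6,3,3) = 1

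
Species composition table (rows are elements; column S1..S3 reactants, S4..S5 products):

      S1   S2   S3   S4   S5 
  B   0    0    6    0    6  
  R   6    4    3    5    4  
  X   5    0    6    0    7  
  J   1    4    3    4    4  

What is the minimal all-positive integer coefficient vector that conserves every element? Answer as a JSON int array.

B: 1·0+6·0+5·6 = 30 | 5·0+5·6 = 30
R: 1·6+6·4+5·3 = 45 | 5·5+5·4 = 45
X: 1·5+6·0+5·6 = 35 | 5·0+5·7 = 35
J: 1·1+6·4+5·3 = 40 | 5·4+5·4 = 40
gcd(1,6,5,5,5) = 1

Coefficients: [1, 6, 5, 5, 5]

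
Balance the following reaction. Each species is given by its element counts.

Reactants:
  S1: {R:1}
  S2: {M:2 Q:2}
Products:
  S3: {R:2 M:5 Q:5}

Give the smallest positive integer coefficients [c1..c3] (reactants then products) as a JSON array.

R: 4·1+5·0 = 4 | 2·2 = 4
M: 4·0+5·2 = 10 | 2·5 = 10
Q: 4·0+5·2 = 10 | 2·5 = 10
gcd(4,5,2) = 1

Coefficients: [4, 5, 2]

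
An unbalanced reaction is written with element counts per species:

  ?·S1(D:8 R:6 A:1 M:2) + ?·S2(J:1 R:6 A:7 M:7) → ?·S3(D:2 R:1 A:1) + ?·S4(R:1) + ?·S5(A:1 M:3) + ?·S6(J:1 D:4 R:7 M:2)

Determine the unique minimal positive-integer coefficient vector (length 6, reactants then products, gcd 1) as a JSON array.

Coefficients: [2, 1, 6, 5, 3, 1]

J: 2·0+1·1 = 1 | 6·0+5·0+3·0+1·1 = 1
D: 2·8+1·0 = 16 | 6·2+5·0+3·0+1·4 = 16
R: 2·6+1·6 = 18 | 6·1+5·1+3·0+1·7 = 18
A: 2·1+1·7 = 9 | 6·1+5·0+3·1+1·0 = 9
M: 2·2+1·7 = 11 | 6·0+5·0+3·3+1·2 = 11
gcd(2,1,6,5,3,1) = 1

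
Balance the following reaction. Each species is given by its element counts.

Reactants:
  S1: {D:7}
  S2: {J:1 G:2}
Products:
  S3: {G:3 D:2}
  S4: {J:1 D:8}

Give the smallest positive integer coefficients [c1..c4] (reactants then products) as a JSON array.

Coefficients: [4, 3, 2, 3]

J: 4·0+3·1 = 3 | 2·0+3·1 = 3
G: 4·0+3·2 = 6 | 2·3+3·0 = 6
D: 4·7+3·0 = 28 | 2·2+3·8 = 28
gcd(4,3,2,3) = 1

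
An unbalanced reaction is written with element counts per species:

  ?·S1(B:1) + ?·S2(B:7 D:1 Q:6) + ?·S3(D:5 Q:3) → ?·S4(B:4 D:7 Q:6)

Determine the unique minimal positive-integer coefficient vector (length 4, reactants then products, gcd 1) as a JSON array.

B: 5·1+1·7+4·0 = 12 | 3·4 = 12
D: 5·0+1·1+4·5 = 21 | 3·7 = 21
Q: 5·0+1·6+4·3 = 18 | 3·6 = 18
gcd(5,1,4,3) = 1

Coefficients: [5, 1, 4, 3]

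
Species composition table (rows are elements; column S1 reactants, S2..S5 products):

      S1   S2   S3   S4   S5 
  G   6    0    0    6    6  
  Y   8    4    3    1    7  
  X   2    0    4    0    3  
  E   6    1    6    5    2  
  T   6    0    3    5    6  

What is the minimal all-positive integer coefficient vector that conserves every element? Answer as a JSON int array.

G: 5·6 = 30 | 5·0+1·0+3·6+2·6 = 30
Y: 5·8 = 40 | 5·4+1·3+3·1+2·7 = 40
X: 5·2 = 10 | 5·0+1·4+3·0+2·3 = 10
E: 5·6 = 30 | 5·1+1·6+3·5+2·2 = 30
T: 5·6 = 30 | 5·0+1·3+3·5+2·6 = 30
gcd(5,5,1,3,2) = 1

Coefficients: [5, 5, 1, 3, 2]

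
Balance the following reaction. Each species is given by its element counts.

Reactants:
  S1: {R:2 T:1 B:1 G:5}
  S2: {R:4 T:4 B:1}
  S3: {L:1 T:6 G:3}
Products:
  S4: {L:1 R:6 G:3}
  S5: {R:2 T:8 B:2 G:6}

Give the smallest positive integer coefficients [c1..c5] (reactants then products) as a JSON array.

Coefficients: [6, 4, 3, 3, 5]

L: 6·0+4·0+3·1 = 3 | 3·1+5·0 = 3
R: 6·2+4·4+3·0 = 28 | 3·6+5·2 = 28
T: 6·1+4·4+3·6 = 40 | 3·0+5·8 = 40
B: 6·1+4·1+3·0 = 10 | 3·0+5·2 = 10
G: 6·5+4·0+3·3 = 39 | 3·3+5·6 = 39
gcd(6,4,3,3,5) = 1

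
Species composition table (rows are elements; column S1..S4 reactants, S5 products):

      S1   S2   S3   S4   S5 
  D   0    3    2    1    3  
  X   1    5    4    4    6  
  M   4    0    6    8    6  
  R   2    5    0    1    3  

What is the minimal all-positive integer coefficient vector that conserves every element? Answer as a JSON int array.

D: 1·0+3·3+4·2+1·1 = 18 | 6·3 = 18
X: 1·1+3·5+4·4+1·4 = 36 | 6·6 = 36
M: 1·4+3·0+4·6+1·8 = 36 | 6·6 = 36
R: 1·2+3·5+4·0+1·1 = 18 | 6·3 = 18
gcd(1,3,4,1,6) = 1

Coefficients: [1, 3, 4, 1, 6]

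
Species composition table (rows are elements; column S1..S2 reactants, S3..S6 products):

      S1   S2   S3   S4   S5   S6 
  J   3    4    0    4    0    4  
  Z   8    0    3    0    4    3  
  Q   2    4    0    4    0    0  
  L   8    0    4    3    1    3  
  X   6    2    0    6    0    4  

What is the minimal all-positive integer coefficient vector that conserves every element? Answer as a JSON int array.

J: 4·3+2·4 = 20 | 3·0+4·4+5·0+1·4 = 20
Z: 4·8+2·0 = 32 | 3·3+4·0+5·4+1·3 = 32
Q: 4·2+2·4 = 16 | 3·0+4·4+5·0+1·0 = 16
L: 4·8+2·0 = 32 | 3·4+4·3+5·1+1·3 = 32
X: 4·6+2·2 = 28 | 3·0+4·6+5·0+1·4 = 28
gcd(4,2,3,4,5,1) = 1

Coefficients: [4, 2, 3, 4, 5, 1]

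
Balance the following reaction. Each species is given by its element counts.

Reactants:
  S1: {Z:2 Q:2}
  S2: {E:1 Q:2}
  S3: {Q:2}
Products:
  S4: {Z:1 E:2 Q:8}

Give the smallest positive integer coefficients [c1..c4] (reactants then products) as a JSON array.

Z: 1·2+4·0+3·0 = 2 | 2·1 = 2
E: 1·0+4·1+3·0 = 4 | 2·2 = 4
Q: 1·2+4·2+3·2 = 16 | 2·8 = 16
gcd(1,4,3,2) = 1

Coefficients: [1, 4, 3, 2]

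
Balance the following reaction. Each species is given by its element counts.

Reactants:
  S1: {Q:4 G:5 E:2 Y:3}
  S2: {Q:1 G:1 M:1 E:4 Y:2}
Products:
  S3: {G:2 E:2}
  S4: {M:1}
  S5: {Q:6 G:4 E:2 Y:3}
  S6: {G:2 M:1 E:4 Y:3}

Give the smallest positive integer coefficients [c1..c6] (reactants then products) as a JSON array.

Coefficients: [6, 6, 3, 1, 5, 5]

Q: 6·4+6·1 = 30 | 3·0+1·0+5·6+5·0 = 30
G: 6·5+6·1 = 36 | 3·2+1·0+5·4+5·2 = 36
M: 6·0+6·1 = 6 | 3·0+1·1+5·0+5·1 = 6
E: 6·2+6·4 = 36 | 3·2+1·0+5·2+5·4 = 36
Y: 6·3+6·2 = 30 | 3·0+1·0+5·3+5·3 = 30
gcd(6,6,3,1,5,5) = 1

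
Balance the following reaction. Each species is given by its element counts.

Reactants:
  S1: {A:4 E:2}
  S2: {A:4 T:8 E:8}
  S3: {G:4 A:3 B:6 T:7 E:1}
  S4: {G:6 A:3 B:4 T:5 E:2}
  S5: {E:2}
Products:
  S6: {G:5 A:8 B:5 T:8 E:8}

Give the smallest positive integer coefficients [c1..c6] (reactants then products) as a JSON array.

G: 4·0+1·0+2·4+2·6+5·0 = 20 | 4·5 = 20
A: 4·4+1·4+2·3+2·3+5·0 = 32 | 4·8 = 32
B: 4·0+1·0+2·6+2·4+5·0 = 20 | 4·5 = 20
T: 4·0+1·8+2·7+2·5+5·0 = 32 | 4·8 = 32
E: 4·2+1·8+2·1+2·2+5·2 = 32 | 4·8 = 32
gcd(4,1,2,2,5,4) = 1

Coefficients: [4, 1, 2, 2, 5, 4]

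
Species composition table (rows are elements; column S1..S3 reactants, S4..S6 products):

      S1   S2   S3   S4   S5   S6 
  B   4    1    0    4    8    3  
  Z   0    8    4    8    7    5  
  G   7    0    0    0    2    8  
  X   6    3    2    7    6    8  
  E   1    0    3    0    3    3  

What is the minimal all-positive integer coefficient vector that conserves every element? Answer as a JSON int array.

B: 6·4+3·1+4·0 = 27 | 1·4+1·8+5·3 = 27
Z: 6·0+3·8+4·4 = 40 | 1·8+1·7+5·5 = 40
G: 6·7+3·0+4·0 = 42 | 1·0+1·2+5·8 = 42
X: 6·6+3·3+4·2 = 53 | 1·7+1·6+5·8 = 53
E: 6·1+3·0+4·3 = 18 | 1·0+1·3+5·3 = 18
gcd(6,3,4,1,1,5) = 1

Coefficients: [6, 3, 4, 1, 1, 5]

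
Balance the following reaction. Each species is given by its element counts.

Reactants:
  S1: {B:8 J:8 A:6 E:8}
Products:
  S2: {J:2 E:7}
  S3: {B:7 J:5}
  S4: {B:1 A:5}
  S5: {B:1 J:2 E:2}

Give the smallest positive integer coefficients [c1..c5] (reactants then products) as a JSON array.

Coefficients: [5, 4, 4, 6, 6]

B: 5·8 = 40 | 4·0+4·7+6·1+6·1 = 40
J: 5·8 = 40 | 4·2+4·5+6·0+6·2 = 40
A: 5·6 = 30 | 4·0+4·0+6·5+6·0 = 30
E: 5·8 = 40 | 4·7+4·0+6·0+6·2 = 40
gcd(5,4,4,6,6) = 1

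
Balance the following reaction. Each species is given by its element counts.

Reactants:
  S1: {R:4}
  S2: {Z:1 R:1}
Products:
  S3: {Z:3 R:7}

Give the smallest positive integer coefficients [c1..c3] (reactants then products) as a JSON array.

Coefficients: [1, 3, 1]

Z: 1·0+3·1 = 3 | 1·3 = 3
R: 1·4+3·1 = 7 | 1·7 = 7
gcd(1,3,1) = 1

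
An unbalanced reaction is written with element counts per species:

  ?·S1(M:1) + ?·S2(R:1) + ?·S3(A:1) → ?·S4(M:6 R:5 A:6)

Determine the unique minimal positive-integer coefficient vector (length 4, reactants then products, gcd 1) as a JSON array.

M: 6·1+5·0+6·0 = 6 | 1·6 = 6
R: 6·0+5·1+6·0 = 5 | 1·5 = 5
A: 6·0+5·0+6·1 = 6 | 1·6 = 6
gcd(6,5,6,1) = 1

Coefficients: [6, 5, 6, 1]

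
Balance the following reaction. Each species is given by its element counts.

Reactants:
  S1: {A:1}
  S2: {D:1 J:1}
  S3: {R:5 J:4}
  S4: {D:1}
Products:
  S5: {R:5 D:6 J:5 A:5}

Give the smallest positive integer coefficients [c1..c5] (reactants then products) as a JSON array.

Coefficients: [5, 1, 1, 5, 1]

R: 5·0+1·0+1·5+5·0 = 5 | 1·5 = 5
D: 5·0+1·1+1·0+5·1 = 6 | 1·6 = 6
J: 5·0+1·1+1·4+5·0 = 5 | 1·5 = 5
A: 5·1+1·0+1·0+5·0 = 5 | 1·5 = 5
gcd(5,1,1,5,1) = 1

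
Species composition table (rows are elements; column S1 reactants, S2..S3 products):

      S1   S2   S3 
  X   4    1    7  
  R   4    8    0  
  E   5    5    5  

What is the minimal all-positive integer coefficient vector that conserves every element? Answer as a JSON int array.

Coefficients: [2, 1, 1]

X: 2·4 = 8 | 1·1+1·7 = 8
R: 2·4 = 8 | 1·8+1·0 = 8
E: 2·5 = 10 | 1·5+1·5 = 10
gcd(2,1,1) = 1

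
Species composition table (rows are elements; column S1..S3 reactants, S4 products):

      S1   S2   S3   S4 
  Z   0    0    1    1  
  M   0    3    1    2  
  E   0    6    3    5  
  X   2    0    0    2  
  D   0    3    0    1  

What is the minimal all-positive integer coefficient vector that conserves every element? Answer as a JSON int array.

Z: 3·0+1·0+3·1 = 3 | 3·1 = 3
M: 3·0+1·3+3·1 = 6 | 3·2 = 6
E: 3·0+1·6+3·3 = 15 | 3·5 = 15
X: 3·2+1·0+3·0 = 6 | 3·2 = 6
D: 3·0+1·3+3·0 = 3 | 3·1 = 3
gcd(3,1,3,3) = 1

Coefficients: [3, 1, 3, 3]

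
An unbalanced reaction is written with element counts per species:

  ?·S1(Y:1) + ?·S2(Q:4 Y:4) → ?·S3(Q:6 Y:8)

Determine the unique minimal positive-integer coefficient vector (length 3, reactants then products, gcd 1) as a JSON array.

Q: 4·0+3·4 = 12 | 2·6 = 12
Y: 4·1+3·4 = 16 | 2·8 = 16
gcd(4,3,2) = 1

Coefficients: [4, 3, 2]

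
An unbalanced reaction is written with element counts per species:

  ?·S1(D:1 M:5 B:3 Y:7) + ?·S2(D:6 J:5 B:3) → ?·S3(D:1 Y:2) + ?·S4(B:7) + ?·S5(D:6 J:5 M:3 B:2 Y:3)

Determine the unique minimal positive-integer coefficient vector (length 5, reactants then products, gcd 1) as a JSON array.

D: 3·1+5·6 = 33 | 3·1+2·0+5·6 = 33
J: 3·0+5·5 = 25 | 3·0+2·0+5·5 = 25
M: 3·5+5·0 = 15 | 3·0+2·0+5·3 = 15
B: 3·3+5·3 = 24 | 3·0+2·7+5·2 = 24
Y: 3·7+5·0 = 21 | 3·2+2·0+5·3 = 21
gcd(3,5,3,2,5) = 1

Coefficients: [3, 5, 3, 2, 5]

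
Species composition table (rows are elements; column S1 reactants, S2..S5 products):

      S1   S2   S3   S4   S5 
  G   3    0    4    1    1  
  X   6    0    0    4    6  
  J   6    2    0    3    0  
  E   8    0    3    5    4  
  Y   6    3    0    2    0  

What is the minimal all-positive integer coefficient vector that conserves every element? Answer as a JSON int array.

G: 5·3 = 15 | 6·0+2·4+6·1+1·1 = 15
X: 5·6 = 30 | 6·0+2·0+6·4+1·6 = 30
J: 5·6 = 30 | 6·2+2·0+6·3+1·0 = 30
E: 5·8 = 40 | 6·0+2·3+6·5+1·4 = 40
Y: 5·6 = 30 | 6·3+2·0+6·2+1·0 = 30
gcd(5,6,2,6,1) = 1

Coefficients: [5, 6, 2, 6, 1]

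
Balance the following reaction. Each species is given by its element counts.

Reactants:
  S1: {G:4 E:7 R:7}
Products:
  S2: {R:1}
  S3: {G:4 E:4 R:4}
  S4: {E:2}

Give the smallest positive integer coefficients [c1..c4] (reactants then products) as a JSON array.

G: 2·4 = 8 | 6·0+2·4+3·0 = 8
E: 2·7 = 14 | 6·0+2·4+3·2 = 14
R: 2·7 = 14 | 6·1+2·4+3·0 = 14
gcd(2,6,2,3) = 1

Coefficients: [2, 6, 2, 3]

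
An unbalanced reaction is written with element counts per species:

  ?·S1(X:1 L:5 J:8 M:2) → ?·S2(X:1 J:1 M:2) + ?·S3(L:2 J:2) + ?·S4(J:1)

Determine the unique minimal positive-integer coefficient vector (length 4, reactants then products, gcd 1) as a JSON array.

X: 2·1 = 2 | 2·1+5·0+4·0 = 2
L: 2·5 = 10 | 2·0+5·2+4·0 = 10
J: 2·8 = 16 | 2·1+5·2+4·1 = 16
M: 2·2 = 4 | 2·2+5·0+4·0 = 4
gcd(2,2,5,4) = 1

Coefficients: [2, 2, 5, 4]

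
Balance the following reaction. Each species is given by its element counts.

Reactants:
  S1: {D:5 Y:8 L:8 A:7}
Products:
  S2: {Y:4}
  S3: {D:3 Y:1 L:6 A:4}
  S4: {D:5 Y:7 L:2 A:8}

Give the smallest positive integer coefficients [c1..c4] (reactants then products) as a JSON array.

Coefficients: [4, 5, 5, 1]

D: 4·5 = 20 | 5·0+5·3+1·5 = 20
Y: 4·8 = 32 | 5·4+5·1+1·7 = 32
L: 4·8 = 32 | 5·0+5·6+1·2 = 32
A: 4·7 = 28 | 5·0+5·4+1·8 = 28
gcd(4,5,5,1) = 1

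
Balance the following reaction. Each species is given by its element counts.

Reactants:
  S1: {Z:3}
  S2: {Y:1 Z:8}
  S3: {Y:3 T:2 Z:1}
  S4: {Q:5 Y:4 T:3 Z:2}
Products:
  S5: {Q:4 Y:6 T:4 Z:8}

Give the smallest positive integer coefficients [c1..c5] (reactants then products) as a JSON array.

Q: 4·0+2·0+4·0+4·5 = 20 | 5·4 = 20
Y: 4·0+2·1+4·3+4·4 = 30 | 5·6 = 30
T: 4·0+2·0+4·2+4·3 = 20 | 5·4 = 20
Z: 4·3+2·8+4·1+4·2 = 40 | 5·8 = 40
gcd(4,2,4,4,5) = 1

Coefficients: [4, 2, 4, 4, 5]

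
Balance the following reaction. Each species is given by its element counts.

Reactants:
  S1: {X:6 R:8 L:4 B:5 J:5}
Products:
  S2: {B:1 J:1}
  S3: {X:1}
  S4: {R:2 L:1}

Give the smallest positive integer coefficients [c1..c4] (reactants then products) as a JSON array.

Coefficients: [1, 5, 6, 4]

X: 1·6 = 6 | 5·0+6·1+4·0 = 6
R: 1·8 = 8 | 5·0+6·0+4·2 = 8
L: 1·4 = 4 | 5·0+6·0+4·1 = 4
B: 1·5 = 5 | 5·1+6·0+4·0 = 5
J: 1·5 = 5 | 5·1+6·0+4·0 = 5
gcd(1,5,6,4) = 1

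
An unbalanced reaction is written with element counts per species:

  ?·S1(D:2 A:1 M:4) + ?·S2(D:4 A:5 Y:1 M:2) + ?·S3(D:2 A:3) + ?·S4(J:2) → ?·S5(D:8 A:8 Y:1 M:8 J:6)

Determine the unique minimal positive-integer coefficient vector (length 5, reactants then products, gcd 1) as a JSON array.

D: 3·2+2·4+1·2+6·0 = 16 | 2·8 = 16
A: 3·1+2·5+1·3+6·0 = 16 | 2·8 = 16
Y: 3·0+2·1+1·0+6·0 = 2 | 2·1 = 2
M: 3·4+2·2+1·0+6·0 = 16 | 2·8 = 16
J: 3·0+2·0+1·0+6·2 = 12 | 2·6 = 12
gcd(3,2,1,6,2) = 1

Coefficients: [3, 2, 1, 6, 2]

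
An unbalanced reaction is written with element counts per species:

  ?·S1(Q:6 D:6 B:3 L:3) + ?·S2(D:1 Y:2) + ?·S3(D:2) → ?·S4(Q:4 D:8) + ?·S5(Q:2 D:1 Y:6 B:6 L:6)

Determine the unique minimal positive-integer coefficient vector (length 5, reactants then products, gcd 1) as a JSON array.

Coefficients: [4, 6, 6, 5, 2]

Q: 4·6+6·0+6·0 = 24 | 5·4+2·2 = 24
D: 4·6+6·1+6·2 = 42 | 5·8+2·1 = 42
Y: 4·0+6·2+6·0 = 12 | 5·0+2·6 = 12
B: 4·3+6·0+6·0 = 12 | 5·0+2·6 = 12
L: 4·3+6·0+6·0 = 12 | 5·0+2·6 = 12
gcd(4,6,6,5,2) = 1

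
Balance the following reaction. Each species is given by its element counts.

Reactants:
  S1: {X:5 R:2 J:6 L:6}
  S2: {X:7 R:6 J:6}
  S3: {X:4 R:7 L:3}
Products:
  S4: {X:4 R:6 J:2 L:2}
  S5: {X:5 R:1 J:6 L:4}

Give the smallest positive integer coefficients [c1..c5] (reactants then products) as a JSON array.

X: 5·5+3·7+2·4 = 54 | 6·4+6·5 = 54
R: 5·2+3·6+2·7 = 42 | 6·6+6·1 = 42
J: 5·6+3·6+2·0 = 48 | 6·2+6·6 = 48
L: 5·6+3·0+2·3 = 36 | 6·2+6·4 = 36
gcd(5,3,2,6,6) = 1

Coefficients: [5, 3, 2, 6, 6]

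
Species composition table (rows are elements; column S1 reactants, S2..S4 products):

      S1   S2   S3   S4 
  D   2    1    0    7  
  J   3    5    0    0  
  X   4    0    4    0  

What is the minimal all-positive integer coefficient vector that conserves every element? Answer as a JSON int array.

D: 5·2 = 10 | 3·1+5·0+1·7 = 10
J: 5·3 = 15 | 3·5+5·0+1·0 = 15
X: 5·4 = 20 | 3·0+5·4+1·0 = 20
gcd(5,3,5,1) = 1

Coefficients: [5, 3, 5, 1]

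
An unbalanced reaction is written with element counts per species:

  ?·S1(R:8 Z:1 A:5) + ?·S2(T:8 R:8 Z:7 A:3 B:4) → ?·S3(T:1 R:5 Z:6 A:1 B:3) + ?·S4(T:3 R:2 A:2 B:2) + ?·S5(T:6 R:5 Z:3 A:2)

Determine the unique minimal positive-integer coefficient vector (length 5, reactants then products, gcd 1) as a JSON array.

Coefficients: [1, 5, 4, 4, 4]

T: 1·0+5·8 = 40 | 4·1+4·3+4·6 = 40
R: 1·8+5·8 = 48 | 4·5+4·2+4·5 = 48
Z: 1·1+5·7 = 36 | 4·6+4·0+4·3 = 36
A: 1·5+5·3 = 20 | 4·1+4·2+4·2 = 20
B: 1·0+5·4 = 20 | 4·3+4·2+4·0 = 20
gcd(1,5,4,4,4) = 1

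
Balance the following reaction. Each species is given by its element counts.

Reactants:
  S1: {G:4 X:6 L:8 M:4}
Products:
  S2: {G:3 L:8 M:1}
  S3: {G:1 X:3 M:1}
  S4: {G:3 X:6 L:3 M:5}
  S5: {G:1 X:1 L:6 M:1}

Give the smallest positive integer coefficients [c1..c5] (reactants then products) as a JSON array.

Coefficients: [5, 2, 5, 2, 3]

G: 5·4 = 20 | 2·3+5·1+2·3+3·1 = 20
X: 5·6 = 30 | 2·0+5·3+2·6+3·1 = 30
L: 5·8 = 40 | 2·8+5·0+2·3+3·6 = 40
M: 5·4 = 20 | 2·1+5·1+2·5+3·1 = 20
gcd(5,2,5,2,3) = 1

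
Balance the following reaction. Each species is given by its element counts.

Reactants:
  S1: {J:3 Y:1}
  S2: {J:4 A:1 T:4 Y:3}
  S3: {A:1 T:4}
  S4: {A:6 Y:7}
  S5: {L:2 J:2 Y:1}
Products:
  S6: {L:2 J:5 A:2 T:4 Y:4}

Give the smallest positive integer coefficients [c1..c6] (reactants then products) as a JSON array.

L: 2·0+3·0+3·0+1·0+6·2 = 12 | 6·2 = 12
J: 2·3+3·4+3·0+1·0+6·2 = 30 | 6·5 = 30
A: 2·0+3·1+3·1+1·6+6·0 = 12 | 6·2 = 12
T: 2·0+3·4+3·4+1·0+6·0 = 24 | 6·4 = 24
Y: 2·1+3·3+3·0+1·7+6·1 = 24 | 6·4 = 24
gcd(2,3,3,1,6,6) = 1

Coefficients: [2, 3, 3, 1, 6, 6]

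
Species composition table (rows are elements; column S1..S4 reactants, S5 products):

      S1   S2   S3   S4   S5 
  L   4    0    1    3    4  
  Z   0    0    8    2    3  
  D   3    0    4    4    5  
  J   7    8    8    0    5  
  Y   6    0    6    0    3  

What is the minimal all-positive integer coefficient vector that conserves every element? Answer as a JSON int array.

L: 2·4+1·0+1·1+5·3 = 24 | 6·4 = 24
Z: 2·0+1·0+1·8+5·2 = 18 | 6·3 = 18
D: 2·3+1·0+1·4+5·4 = 30 | 6·5 = 30
J: 2·7+1·8+1·8+5·0 = 30 | 6·5 = 30
Y: 2·6+1·0+1·6+5·0 = 18 | 6·3 = 18
gcd(2,1,1,5,6) = 1

Coefficients: [2, 1, 1, 5, 6]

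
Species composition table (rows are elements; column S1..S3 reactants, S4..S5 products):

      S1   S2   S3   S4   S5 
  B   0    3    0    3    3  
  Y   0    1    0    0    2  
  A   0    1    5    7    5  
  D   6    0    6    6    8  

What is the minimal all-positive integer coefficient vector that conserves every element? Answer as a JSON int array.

B: 1·0+6·3+6·0 = 18 | 3·3+3·3 = 18
Y: 1·0+6·1+6·0 = 6 | 3·0+3·2 = 6
A: 1·0+6·1+6·5 = 36 | 3·7+3·5 = 36
D: 1·6+6·0+6·6 = 42 | 3·6+3·8 = 42
gcd(1,6,6,3,3) = 1

Coefficients: [1, 6, 6, 3, 3]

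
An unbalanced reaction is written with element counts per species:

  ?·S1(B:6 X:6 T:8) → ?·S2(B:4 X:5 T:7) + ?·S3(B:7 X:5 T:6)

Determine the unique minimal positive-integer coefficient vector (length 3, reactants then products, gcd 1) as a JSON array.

B: 5·6 = 30 | 4·4+2·7 = 30
X: 5·6 = 30 | 4·5+2·5 = 30
T: 5·8 = 40 | 4·7+2·6 = 40
gcd(5,4,2) = 1

Coefficients: [5, 4, 2]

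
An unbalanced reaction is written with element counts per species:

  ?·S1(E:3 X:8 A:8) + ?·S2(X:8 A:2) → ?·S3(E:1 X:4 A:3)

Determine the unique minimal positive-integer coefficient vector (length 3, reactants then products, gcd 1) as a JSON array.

Coefficients: [2, 1, 6]

E: 2·3+1·0 = 6 | 6·1 = 6
X: 2·8+1·8 = 24 | 6·4 = 24
A: 2·8+1·2 = 18 | 6·3 = 18
gcd(2,1,6) = 1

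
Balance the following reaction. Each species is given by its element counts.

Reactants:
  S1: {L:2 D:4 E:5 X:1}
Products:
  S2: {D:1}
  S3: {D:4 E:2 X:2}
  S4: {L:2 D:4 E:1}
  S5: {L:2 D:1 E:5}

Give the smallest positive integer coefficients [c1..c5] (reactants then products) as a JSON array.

L: 4·2 = 8 | 1·0+2·0+1·2+3·2 = 8
D: 4·4 = 16 | 1·1+2·4+1·4+3·1 = 16
E: 4·5 = 20 | 1·0+2·2+1·1+3·5 = 20
X: 4·1 = 4 | 1·0+2·2+1·0+3·0 = 4
gcd(4,1,2,1,3) = 1

Coefficients: [4, 1, 2, 1, 3]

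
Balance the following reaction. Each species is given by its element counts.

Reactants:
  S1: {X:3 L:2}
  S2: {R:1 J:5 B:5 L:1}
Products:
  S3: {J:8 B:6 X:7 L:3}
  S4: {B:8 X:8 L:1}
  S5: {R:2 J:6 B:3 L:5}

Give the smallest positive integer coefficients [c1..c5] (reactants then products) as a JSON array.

R: 5·0+4·1 = 4 | 1·0+1·0+2·2 = 4
J: 5·0+4·5 = 20 | 1·8+1·0+2·6 = 20
B: 5·0+4·5 = 20 | 1·6+1·8+2·3 = 20
X: 5·3+4·0 = 15 | 1·7+1·8+2·0 = 15
L: 5·2+4·1 = 14 | 1·3+1·1+2·5 = 14
gcd(5,4,1,1,2) = 1

Coefficients: [5, 4, 1, 1, 2]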